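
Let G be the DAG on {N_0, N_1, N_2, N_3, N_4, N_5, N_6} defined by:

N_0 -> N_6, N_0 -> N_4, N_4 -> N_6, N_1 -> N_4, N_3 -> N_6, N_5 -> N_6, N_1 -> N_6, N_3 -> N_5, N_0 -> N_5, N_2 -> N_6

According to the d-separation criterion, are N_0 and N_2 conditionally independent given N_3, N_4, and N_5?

Yes — N_0 and N_2 are d-separated given {N_3, N_4, N_5}.

5 paths connect N_0 and N_2; each must be blocked for d-separation to hold:
Path 1: N_0 → N_4 → N_6 ← N_2
  N_4 is a chain here and N_4 is conditioned on, so the path is blocked at N_4.
Path 2: N_0 → N_4 ← N_1 → N_6 ← N_2
  N_6 is a collider here and neither N_6 nor any of its descendants is conditioned on, so the collider stays closed — the path is blocked at N_6.
Path 3: N_0 → N_6 ← N_2
  N_6 is a collider here and neither N_6 nor any of its descendants is conditioned on, so the collider stays closed — the path is blocked at N_6.
Path 4: N_0 → N_5 ← N_3 → N_6 ← N_2
  N_3 is a fork here and N_3 is conditioned on, so the path is blocked at N_3.
Path 5: N_0 → N_5 → N_6 ← N_2
  N_5 is a chain here and N_5 is conditioned on, so the path is blocked at N_5.
Since every path is blocked, d-separation holds.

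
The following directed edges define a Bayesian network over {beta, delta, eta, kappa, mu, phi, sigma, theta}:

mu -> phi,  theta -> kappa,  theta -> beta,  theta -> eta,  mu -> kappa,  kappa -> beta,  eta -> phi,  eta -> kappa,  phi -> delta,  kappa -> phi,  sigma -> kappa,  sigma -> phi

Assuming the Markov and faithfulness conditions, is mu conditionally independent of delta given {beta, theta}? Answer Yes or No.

6 paths connect mu and delta; each must be blocked for d-separation to hold:
Path 1: mu → kappa ← theta → eta → phi → delta
  theta is a fork here and theta is conditioned on, so the path is blocked at theta.
Path 2: mu → kappa ← sigma → phi → delta
  kappa is a collider and its descendant beta is conditioned on, which opens it; sigma is a fork and sigma is not conditioned on; phi is a chain and phi is not conditioned on — no node blocks this path, so it is active.
Path 3: mu → kappa ← eta → phi → delta
  kappa is a collider and its descendant beta is conditioned on, which opens it; eta is a fork and eta is not conditioned on; phi is a chain and phi is not conditioned on — no node blocks this path, so it is active.
Path 4: mu → kappa → beta ← theta → eta → phi → delta
  theta is a fork here and theta is conditioned on, so the path is blocked at theta.
Path 5: mu → kappa → phi → delta
  kappa is a chain and kappa is not conditioned on; phi is a chain and phi is not conditioned on — no node blocks this path, so it is active.
Path 6: mu → phi → delta
  phi is a chain and phi is not conditioned on — no node blocks this path, so it is active.
Because an active path exists, mu and delta are not d-separated.

No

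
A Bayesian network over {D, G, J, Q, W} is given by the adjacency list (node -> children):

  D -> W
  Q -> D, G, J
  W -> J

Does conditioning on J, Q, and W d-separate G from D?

Yes — G and D are d-separated given {J, Q, W}.

There are 2 undirected paths between G and D; checking each against the conditioning set {J, Q, W}:
Path 1: G ← Q → J ← W ← D
  Q is a fork here and Q is conditioned on, so the path is blocked at Q.
Path 2: G ← Q → D
  Q is a fork here and Q is conditioned on, so the path is blocked at Q.
Every path is blocked, so G and D are d-separated given {J, Q, W}.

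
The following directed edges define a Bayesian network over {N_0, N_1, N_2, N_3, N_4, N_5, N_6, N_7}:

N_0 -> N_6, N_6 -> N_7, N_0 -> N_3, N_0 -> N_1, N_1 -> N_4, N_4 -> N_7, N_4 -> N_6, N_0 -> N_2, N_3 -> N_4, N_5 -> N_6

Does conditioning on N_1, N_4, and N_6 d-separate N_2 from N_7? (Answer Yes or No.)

6 paths connect N_2 and N_7; each must be blocked for d-separation to hold:
Path 1: N_2 ← N_0 → N_1 → N_4 → N_7
  N_1 is a chain here and N_1 is conditioned on, so the path is blocked at N_1.
Path 2: N_2 ← N_0 → N_1 → N_4 → N_6 → N_7
  N_1 is a chain here and N_1 is conditioned on, so the path is blocked at N_1.
Path 3: N_2 ← N_0 → N_3 → N_4 → N_7
  N_4 is a chain here and N_4 is conditioned on, so the path is blocked at N_4.
Path 4: N_2 ← N_0 → N_3 → N_4 → N_6 → N_7
  N_4 is a chain here and N_4 is conditioned on, so the path is blocked at N_4.
Path 5: N_2 ← N_0 → N_6 ← N_4 → N_7
  N_4 is a fork here and N_4 is conditioned on, so the path is blocked at N_4.
Path 6: N_2 ← N_0 → N_6 → N_7
  N_6 is a chain here and N_6 is conditioned on, so the path is blocked at N_6.
Every path is blocked, so N_2 and N_7 are d-separated given {N_1, N_4, N_6}.

Yes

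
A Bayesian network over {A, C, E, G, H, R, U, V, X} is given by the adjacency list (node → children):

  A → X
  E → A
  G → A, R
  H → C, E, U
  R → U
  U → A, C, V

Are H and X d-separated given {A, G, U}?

Enumerating the 5 paths from H to X and testing each for blocking by {A, G, U}:
Path 1: H → E → A → X
  A is a chain here and A is conditioned on, so the path is blocked at A.
Path 2: H → U → A → X
  U is a chain here and U is conditioned on, so the path is blocked at U.
Path 3: H → U ← R ← G → A → X
  G is a fork here and G is conditioned on, so the path is blocked at G.
Path 4: H → C ← U → A → X
  C is a collider here and neither C nor any of its descendants is conditioned on, so the collider stays closed — the path is blocked at C.
Path 5: H → C ← U ← R ← G → A → X
  C is a collider here and neither C nor any of its descendants is conditioned on, so the collider stays closed — the path is blocked at C.
Since every path is blocked, d-separation holds.

Yes — H and X are d-separated given {A, G, U}.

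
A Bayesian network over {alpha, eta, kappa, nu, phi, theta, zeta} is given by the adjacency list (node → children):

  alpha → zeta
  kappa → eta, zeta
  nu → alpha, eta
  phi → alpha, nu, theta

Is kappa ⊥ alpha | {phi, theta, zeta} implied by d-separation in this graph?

We examine all 3 paths between kappa and alpha:
  1. kappa → zeta ← alpha — zeta:collider[open] ⇒ active
  2. kappa → eta ← nu → alpha — eta:collider[blocks]; nu:fork[open] ⇒ blocked
  3. kappa → eta ← nu ← phi → alpha — eta:collider[blocks]; nu:chain[open]; phi:fork[blocks] ⇒ blocked
Because an active path exists, kappa and alpha are not d-separated.

No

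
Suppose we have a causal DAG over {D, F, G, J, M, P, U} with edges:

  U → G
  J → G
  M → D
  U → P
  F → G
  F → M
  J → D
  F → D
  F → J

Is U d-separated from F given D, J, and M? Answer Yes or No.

Yes

There are 4 undirected paths between U and F; checking each against the conditioning set {D, J, M}:
Path 1: U → G ← F
  G is a collider here and neither G nor any of its descendants is conditioned on, so the collider stays closed — the path is blocked at G.
Path 2: U → G ← J ← F
  G is a collider here and neither G nor any of its descendants is conditioned on, so the collider stays closed — the path is blocked at G.
Path 3: U → G ← J → D ← F
  G is a collider here and neither G nor any of its descendants is conditioned on, so the collider stays closed — the path is blocked at G.
Path 4: U → G ← J → D ← M ← F
  G is a collider here and neither G nor any of its descendants is conditioned on, so the collider stays closed — the path is blocked at G.
All paths are blocked; U ⊥ F | {D, J, M} holds.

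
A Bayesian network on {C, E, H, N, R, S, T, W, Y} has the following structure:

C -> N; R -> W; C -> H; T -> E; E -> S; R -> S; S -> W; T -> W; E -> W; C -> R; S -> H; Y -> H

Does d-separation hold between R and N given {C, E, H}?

Yes

Enumerating the 5 paths from R to N and testing each for blocking by {C, E, H}:
Path 1: R → S → H ← C → N
  C is a fork here and C is conditioned on, so the path is blocked at C.
Path 2: R → W ← S → H ← C → N
  W is a collider here and neither W nor any of its descendants is conditioned on, so the collider stays closed — the path is blocked at W.
Path 3: R → W ← E → S → H ← C → N
  W is a collider here and neither W nor any of its descendants is conditioned on, so the collider stays closed — the path is blocked at W.
Path 4: R → W ← T → E → S → H ← C → N
  W is a collider here and neither W nor any of its descendants is conditioned on, so the collider stays closed — the path is blocked at W.
Path 5: R ← C → N
  C is a fork here and C is conditioned on, so the path is blocked at C.
Every path is blocked, so R and N are d-separated given {C, E, H}.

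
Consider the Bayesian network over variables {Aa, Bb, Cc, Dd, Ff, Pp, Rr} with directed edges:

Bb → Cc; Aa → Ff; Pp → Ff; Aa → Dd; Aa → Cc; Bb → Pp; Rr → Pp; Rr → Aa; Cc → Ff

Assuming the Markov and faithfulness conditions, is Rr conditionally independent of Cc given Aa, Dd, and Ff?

There are 6 undirected paths between Rr and Cc; checking each against the conditioning set {Aa, Dd, Ff}:
Path 1: Rr → Aa → Ff ← Pp ← Bb → Cc
  Aa is a chain here and Aa is conditioned on, so the path is blocked at Aa.
Path 2: Rr → Aa → Ff ← Cc
  Aa is a chain here and Aa is conditioned on, so the path is blocked at Aa.
Path 3: Rr → Aa → Cc
  Aa is a chain here and Aa is conditioned on, so the path is blocked at Aa.
Path 4: Rr → Pp → Ff ← Aa → Cc
  Aa is a fork here and Aa is conditioned on, so the path is blocked at Aa.
Path 5: Rr → Pp → Ff ← Cc
  Pp is a chain and Pp is not conditioned on; Ff is a collider and Ff is conditioned on, which opens it — no node blocks this path, so it is active.
Path 6: Rr → Pp ← Bb → Cc
  Pp is a collider and its descendant Ff is conditioned on, which opens it; Bb is a fork and Bb is not conditioned on — no node blocks this path, so it is active.
At least one path is unblocked, so d-separation fails.

No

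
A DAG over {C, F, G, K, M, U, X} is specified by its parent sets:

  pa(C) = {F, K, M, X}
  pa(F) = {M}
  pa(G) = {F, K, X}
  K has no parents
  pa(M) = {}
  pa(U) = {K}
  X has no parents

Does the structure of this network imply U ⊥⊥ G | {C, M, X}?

No — U and G are not d-separated given {C, M, X}.

4 paths connect U and G; each must be blocked for d-separation to hold:
Path 1: U ← K → G
  K is a fork and K is not conditioned on — no node blocks this path, so it is active.
Path 2: U ← K → C ← M → F → G
  M is a fork here and M is conditioned on, so the path is blocked at M.
Path 3: U ← K → C ← X → G
  X is a fork here and X is conditioned on, so the path is blocked at X.
Path 4: U ← K → C ← F → G
  K is a fork and K is not conditioned on; C is a collider and C is conditioned on, which opens it; F is a fork and F is not conditioned on — no node blocks this path, so it is active.
Since the path U ← K → G is active, U and G are not d-separated given {C, M, X}.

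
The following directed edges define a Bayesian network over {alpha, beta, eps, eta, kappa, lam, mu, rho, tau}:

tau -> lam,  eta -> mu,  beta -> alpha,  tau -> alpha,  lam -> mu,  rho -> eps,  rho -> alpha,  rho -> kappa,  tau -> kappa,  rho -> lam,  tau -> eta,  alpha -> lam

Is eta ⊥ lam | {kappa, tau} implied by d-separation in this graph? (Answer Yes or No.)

Enumerating the 6 paths from eta to lam and testing each for blocking by {kappa, tau}:
Path 1: eta ← tau → lam
  tau is a fork here and tau is conditioned on, so the path is blocked at tau.
Path 2: eta ← tau → kappa ← rho → lam
  tau is a fork here and tau is conditioned on, so the path is blocked at tau.
Path 3: eta ← tau → kappa ← rho → alpha → lam
  tau is a fork here and tau is conditioned on, so the path is blocked at tau.
Path 4: eta ← tau → alpha ← rho → lam
  tau is a fork here and tau is conditioned on, so the path is blocked at tau.
Path 5: eta ← tau → alpha → lam
  tau is a fork here and tau is conditioned on, so the path is blocked at tau.
Path 6: eta → mu ← lam
  mu is a collider here and neither mu nor any of its descendants is conditioned on, so the collider stays closed — the path is blocked at mu.
Every path is blocked, so eta and lam are d-separated given {kappa, tau}.

Yes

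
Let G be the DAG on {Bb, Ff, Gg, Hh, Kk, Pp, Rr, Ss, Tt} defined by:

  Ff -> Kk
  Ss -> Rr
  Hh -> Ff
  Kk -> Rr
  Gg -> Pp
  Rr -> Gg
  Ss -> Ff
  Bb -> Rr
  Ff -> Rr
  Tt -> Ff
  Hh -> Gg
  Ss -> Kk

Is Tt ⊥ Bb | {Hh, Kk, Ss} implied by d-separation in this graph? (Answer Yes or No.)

We examine all 6 paths between Tt and Bb:
Path 1: Tt → Ff → Kk ← Ss → Rr ← Bb
  Ss is a fork here and Ss is conditioned on, so the path is blocked at Ss.
Path 2: Tt → Ff → Kk → Rr ← Bb
  Kk is a chain here and Kk is conditioned on, so the path is blocked at Kk.
Path 3: Tt → Ff ← Ss → Kk → Rr ← Bb
  Ss is a fork here and Ss is conditioned on, so the path is blocked at Ss.
Path 4: Tt → Ff ← Ss → Rr ← Bb
  Ss is a fork here and Ss is conditioned on, so the path is blocked at Ss.
Path 5: Tt → Ff → Rr ← Bb
  Rr is a collider here and neither Rr nor any of its descendants is conditioned on, so the collider stays closed — the path is blocked at Rr.
Path 6: Tt → Ff ← Hh → Gg ← Rr ← Bb
  Hh is a fork here and Hh is conditioned on, so the path is blocked at Hh.
Since every path is blocked, d-separation holds.

Yes — Tt and Bb are d-separated given {Hh, Kk, Ss}.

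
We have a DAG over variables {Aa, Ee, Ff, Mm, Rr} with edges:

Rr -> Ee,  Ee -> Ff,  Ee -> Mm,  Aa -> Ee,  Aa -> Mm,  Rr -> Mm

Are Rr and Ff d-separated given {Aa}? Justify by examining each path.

No

We examine all 3 paths between Rr and Ff:
  1. Rr → Mm ← Aa → Ee → Ff — Mm:collider[blocks]; Aa:fork[blocks]; Ee:chain[open] ⇒ blocked
  2. Rr → Mm ← Ee → Ff — Mm:collider[blocks]; Ee:fork[open] ⇒ blocked
  3. Rr → Ee → Ff — Ee:chain[open] ⇒ active
At least one path is unblocked, so d-separation fails.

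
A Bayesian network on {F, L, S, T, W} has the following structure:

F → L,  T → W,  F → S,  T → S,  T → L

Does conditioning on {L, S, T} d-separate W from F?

Enumerating the 2 paths from W to F and testing each for blocking by {L, S, T}:
Path 1: W ← T → S ← F
  T is a fork here and T is conditioned on, so the path is blocked at T.
Path 2: W ← T → L ← F
  T is a fork here and T is conditioned on, so the path is blocked at T.
Since every path is blocked, d-separation holds.

Yes — W and F are d-separated given {L, S, T}.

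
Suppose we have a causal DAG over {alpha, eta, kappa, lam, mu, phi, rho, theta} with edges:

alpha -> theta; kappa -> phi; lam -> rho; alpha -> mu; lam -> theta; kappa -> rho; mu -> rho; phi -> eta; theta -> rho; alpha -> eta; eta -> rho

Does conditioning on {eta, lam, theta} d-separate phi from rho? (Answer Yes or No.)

We examine all 5 paths between phi and rho:
Path 1: phi ← kappa → rho
  kappa is a fork and kappa is not conditioned on — no node blocks this path, so it is active.
Path 2: phi → eta ← alpha → mu → rho
  eta is a collider and eta is conditioned on, which opens it; alpha is a fork and alpha is not conditioned on; mu is a chain and mu is not conditioned on — no node blocks this path, so it is active.
Path 3: phi → eta ← alpha → theta ← lam → rho
  lam is a fork here and lam is conditioned on, so the path is blocked at lam.
Path 4: phi → eta ← alpha → theta → rho
  theta is a chain here and theta is conditioned on, so the path is blocked at theta.
Path 5: phi → eta → rho
  eta is a chain here and eta is conditioned on, so the path is blocked at eta.
Because an active path exists, phi and rho are not d-separated.

No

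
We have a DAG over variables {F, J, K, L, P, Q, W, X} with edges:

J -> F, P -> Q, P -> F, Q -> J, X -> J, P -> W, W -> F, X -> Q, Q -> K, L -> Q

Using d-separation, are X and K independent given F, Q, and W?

There are 4 undirected paths between X and K; checking each against the conditioning set {F, Q, W}:
  1. X → J ← Q → K — J:collider[open]; Q:fork[blocks] ⇒ blocked
  2. X → J → F ← W ← P → Q → K — J:chain[open]; F:collider[open]; W:chain[blocks]; P:fork[open]; Q:chain[blocks] ⇒ blocked
  3. X → J → F ← P → Q → K — J:chain[open]; F:collider[open]; P:fork[open]; Q:chain[blocks] ⇒ blocked
  4. X → Q → K — Q:chain[blocks] ⇒ blocked
All paths are blocked; X ⊥ K | {F, Q, W} holds.

Yes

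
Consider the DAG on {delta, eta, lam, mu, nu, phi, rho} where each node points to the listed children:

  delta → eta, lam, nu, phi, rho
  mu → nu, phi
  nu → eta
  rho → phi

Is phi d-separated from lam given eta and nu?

Enumerating the 4 paths from phi to lam and testing each for blocking by {eta, nu}:
  1. phi ← rho ← delta → lam — rho:chain[open]; delta:fork[open] ⇒ active
  2. phi ← delta → lam — delta:fork[open] ⇒ active
  3. phi ← mu → nu → eta ← delta → lam — mu:fork[open]; nu:chain[blocks]; eta:collider[open]; delta:fork[open] ⇒ blocked
  4. phi ← mu → nu ← delta → lam — mu:fork[open]; nu:collider[open]; delta:fork[open] ⇒ active
Since the path phi ← rho ← delta → lam is active, phi and lam are not d-separated given {eta, nu}.

No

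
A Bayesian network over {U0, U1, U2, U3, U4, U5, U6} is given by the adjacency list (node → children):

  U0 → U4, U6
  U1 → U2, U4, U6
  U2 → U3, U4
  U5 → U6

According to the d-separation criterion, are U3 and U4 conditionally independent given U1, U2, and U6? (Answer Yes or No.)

Yes

3 paths connect U3 and U4; each must be blocked for d-separation to hold:
Path 1: U3 ← U2 ← U1 → U4
  U2 is a chain here and U2 is conditioned on, so the path is blocked at U2.
Path 2: U3 ← U2 ← U1 → U6 ← U0 → U4
  U2 is a chain here and U2 is conditioned on, so the path is blocked at U2.
Path 3: U3 ← U2 → U4
  U2 is a fork here and U2 is conditioned on, so the path is blocked at U2.
Since every path is blocked, d-separation holds.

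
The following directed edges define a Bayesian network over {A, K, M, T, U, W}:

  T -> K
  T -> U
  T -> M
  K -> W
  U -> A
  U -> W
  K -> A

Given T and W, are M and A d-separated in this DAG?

There are 4 undirected paths between M and A; checking each against the conditioning set {T, W}:
Path 1: M ← T → U → A
  T is a fork here and T is conditioned on, so the path is blocked at T.
Path 2: M ← T → U → W ← K → A
  T is a fork here and T is conditioned on, so the path is blocked at T.
Path 3: M ← T → K → A
  T is a fork here and T is conditioned on, so the path is blocked at T.
Path 4: M ← T → K → W ← U → A
  T is a fork here and T is conditioned on, so the path is blocked at T.
All paths are blocked; M ⊥ A | {T, W} holds.

Yes — M and A are d-separated given {T, W}.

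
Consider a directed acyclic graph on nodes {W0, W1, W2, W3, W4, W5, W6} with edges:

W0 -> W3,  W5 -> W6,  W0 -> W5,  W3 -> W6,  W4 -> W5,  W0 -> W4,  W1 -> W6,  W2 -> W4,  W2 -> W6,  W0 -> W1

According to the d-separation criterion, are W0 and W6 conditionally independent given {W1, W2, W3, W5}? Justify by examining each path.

6 paths connect W0 and W6; each must be blocked for d-separation to hold:
Path 1: W0 → W1 → W6
  W1 is a chain here and W1 is conditioned on, so the path is blocked at W1.
Path 2: W0 → W3 → W6
  W3 is a chain here and W3 is conditioned on, so the path is blocked at W3.
Path 3: W0 → W4 ← W2 → W6
  W2 is a fork here and W2 is conditioned on, so the path is blocked at W2.
Path 4: W0 → W4 → W5 → W6
  W5 is a chain here and W5 is conditioned on, so the path is blocked at W5.
Path 5: W0 → W5 ← W4 ← W2 → W6
  W2 is a fork here and W2 is conditioned on, so the path is blocked at W2.
Path 6: W0 → W5 → W6
  W5 is a chain here and W5 is conditioned on, so the path is blocked at W5.
Since every path is blocked, d-separation holds.

Yes — W0 and W6 are d-separated given {W1, W2, W3, W5}.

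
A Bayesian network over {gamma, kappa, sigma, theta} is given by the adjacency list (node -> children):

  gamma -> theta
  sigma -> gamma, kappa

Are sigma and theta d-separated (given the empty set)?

No

The only undirected path from sigma to theta is:
Path 1: sigma → gamma → theta
  gamma is a chain and gamma is not conditioned on — no node blocks this path, so it is active.
Since the path sigma → gamma → theta is active, sigma and theta are not d-separated given ∅.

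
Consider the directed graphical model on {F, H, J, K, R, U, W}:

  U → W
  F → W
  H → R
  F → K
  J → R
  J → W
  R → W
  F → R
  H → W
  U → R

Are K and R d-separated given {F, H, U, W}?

Yes

5 paths connect K and R; each must be blocked for d-separation to hold:
  1. K ← F → W ← U → R — F:fork[blocks]; W:collider[open]; U:fork[blocks] ⇒ blocked
  2. K ← F → W ← R — F:fork[blocks]; W:collider[open] ⇒ blocked
  3. K ← F → W ← H → R — F:fork[blocks]; W:collider[open]; H:fork[blocks] ⇒ blocked
  4. K ← F → W ← J → R — F:fork[blocks]; W:collider[open]; J:fork[open] ⇒ blocked
  5. K ← F → R — F:fork[blocks] ⇒ blocked
All paths are blocked; K ⊥ R | {F, H, U, W} holds.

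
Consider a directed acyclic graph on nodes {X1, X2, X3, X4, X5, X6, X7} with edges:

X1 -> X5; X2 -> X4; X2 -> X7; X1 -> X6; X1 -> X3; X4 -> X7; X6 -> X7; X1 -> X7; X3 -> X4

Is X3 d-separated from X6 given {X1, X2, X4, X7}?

6 paths connect X3 and X6; each must be blocked for d-separation to hold:
Path 1: X3 → X4 ← X2 → X7 ← X6
  X2 is a fork here and X2 is conditioned on, so the path is blocked at X2.
Path 2: X3 → X4 ← X2 → X7 ← X1 → X6
  X2 is a fork here and X2 is conditioned on, so the path is blocked at X2.
Path 3: X3 → X4 → X7 ← X6
  X4 is a chain here and X4 is conditioned on, so the path is blocked at X4.
Path 4: X3 → X4 → X7 ← X1 → X6
  X4 is a chain here and X4 is conditioned on, so the path is blocked at X4.
Path 5: X3 ← X1 → X6
  X1 is a fork here and X1 is conditioned on, so the path is blocked at X1.
Path 6: X3 ← X1 → X7 ← X6
  X1 is a fork here and X1 is conditioned on, so the path is blocked at X1.
All paths are blocked; X3 ⊥ X6 | {X1, X2, X4, X7} holds.

Yes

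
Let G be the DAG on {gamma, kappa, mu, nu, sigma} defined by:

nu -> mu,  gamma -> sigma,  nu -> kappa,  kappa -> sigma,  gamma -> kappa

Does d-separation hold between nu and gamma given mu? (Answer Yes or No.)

We examine all 2 paths between nu and gamma:
Path 1: nu → kappa ← gamma
  kappa is a collider here and neither kappa nor any of its descendants is conditioned on, so the collider stays closed — the path is blocked at kappa.
Path 2: nu → kappa → sigma ← gamma
  sigma is a collider here and neither sigma nor any of its descendants is conditioned on, so the collider stays closed — the path is blocked at sigma.
Since every path is blocked, d-separation holds.

Yes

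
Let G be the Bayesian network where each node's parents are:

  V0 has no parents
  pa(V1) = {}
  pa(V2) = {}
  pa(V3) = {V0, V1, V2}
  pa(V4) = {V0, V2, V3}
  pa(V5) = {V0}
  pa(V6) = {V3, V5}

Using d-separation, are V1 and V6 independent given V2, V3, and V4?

We examine all 4 paths between V1 and V6:
Path 1: V1 → V3 → V6
  V3 is a chain here and V3 is conditioned on, so the path is blocked at V3.
Path 2: V1 → V3 → V4 ← V0 → V5 → V6
  V3 is a chain here and V3 is conditioned on, so the path is blocked at V3.
Path 3: V1 → V3 ← V2 → V4 ← V0 → V5 → V6
  V2 is a fork here and V2 is conditioned on, so the path is blocked at V2.
Path 4: V1 → V3 ← V0 → V5 → V6
  V3 is a collider and V3 is conditioned on, which opens it; V0 is a fork and V0 is not conditioned on; V5 is a chain and V5 is not conditioned on — no node blocks this path, so it is active.
Since the path V1 → V3 ← V0 → V5 → V6 is active, V1 and V6 are not d-separated given {V2, V3, V4}.

No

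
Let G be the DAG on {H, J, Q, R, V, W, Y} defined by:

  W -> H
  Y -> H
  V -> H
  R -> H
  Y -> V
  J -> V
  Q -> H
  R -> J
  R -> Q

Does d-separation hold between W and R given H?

Enumerating the 4 paths from W to R and testing each for blocking by {H}:
Path 1: W → H ← Q ← R
  H is a collider and H is conditioned on, which opens it; Q is a chain and Q is not conditioned on — no node blocks this path, so it is active.
Path 2: W → H ← V ← J ← R
  H is a collider and H is conditioned on, which opens it; V is a chain and V is not conditioned on; J is a chain and J is not conditioned on — no node blocks this path, so it is active.
Path 3: W → H ← Y → V ← J ← R
  H is a collider and H is conditioned on, which opens it; Y is a fork and Y is not conditioned on; V is a collider and its descendant H is conditioned on, which opens it; J is a chain and J is not conditioned on — no node blocks this path, so it is active.
Path 4: W → H ← R
  H is a collider and H is conditioned on, which opens it — no node blocks this path, so it is active.
Because an active path exists, W and R are not d-separated.

No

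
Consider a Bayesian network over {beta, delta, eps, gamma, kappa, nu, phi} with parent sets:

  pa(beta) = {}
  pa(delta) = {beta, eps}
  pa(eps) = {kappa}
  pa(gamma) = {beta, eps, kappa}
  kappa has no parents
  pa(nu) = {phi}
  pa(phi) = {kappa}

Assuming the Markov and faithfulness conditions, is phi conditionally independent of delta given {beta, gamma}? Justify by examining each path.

No

4 paths connect phi and delta; each must be blocked for d-separation to hold:
  1. phi ← kappa → gamma ← beta → delta — kappa:fork[open]; gamma:collider[open]; beta:fork[blocks] ⇒ blocked
  2. phi ← kappa → gamma ← eps → delta — kappa:fork[open]; gamma:collider[open]; eps:fork[open] ⇒ active
  3. phi ← kappa → eps → gamma ← beta → delta — kappa:fork[open]; eps:chain[open]; gamma:collider[open]; beta:fork[blocks] ⇒ blocked
  4. phi ← kappa → eps → delta — kappa:fork[open]; eps:chain[open] ⇒ active
At least one path is unblocked, so d-separation fails.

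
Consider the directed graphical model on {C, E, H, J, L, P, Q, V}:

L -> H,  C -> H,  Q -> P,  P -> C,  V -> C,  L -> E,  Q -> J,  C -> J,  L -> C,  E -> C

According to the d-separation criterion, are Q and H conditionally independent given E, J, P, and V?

No

We examine all 6 paths between Q and H:
Path 1: Q → J ← C ← E ← L → H
  E is a chain here and E is conditioned on, so the path is blocked at E.
Path 2: Q → J ← C ← L → H
  J is a collider and J is conditioned on, which opens it; C is a chain and C is not conditioned on; L is a fork and L is not conditioned on — no node blocks this path, so it is active.
Path 3: Q → J ← C → H
  J is a collider and J is conditioned on, which opens it; C is a fork and C is not conditioned on — no node blocks this path, so it is active.
Path 4: Q → P → C ← E ← L → H
  P is a chain here and P is conditioned on, so the path is blocked at P.
Path 5: Q → P → C ← L → H
  P is a chain here and P is conditioned on, so the path is blocked at P.
Path 6: Q → P → C → H
  P is a chain here and P is conditioned on, so the path is blocked at P.
Because an active path exists, Q and H are not d-separated.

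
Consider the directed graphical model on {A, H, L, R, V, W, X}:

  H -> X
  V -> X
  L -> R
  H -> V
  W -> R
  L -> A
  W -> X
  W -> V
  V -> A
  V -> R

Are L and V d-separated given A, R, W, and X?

There are 5 undirected paths between L and V; checking each against the conditioning set {A, R, W, X}:
Path 1: L → A ← V
  A is a collider and A is conditioned on, which opens it — no node blocks this path, so it is active.
Path 2: L → R ← V
  R is a collider and R is conditioned on, which opens it — no node blocks this path, so it is active.
Path 3: L → R ← W → X ← V
  W is a fork here and W is conditioned on, so the path is blocked at W.
Path 4: L → R ← W → X ← H → V
  W is a fork here and W is conditioned on, so the path is blocked at W.
Path 5: L → R ← W → V
  W is a fork here and W is conditioned on, so the path is blocked at W.
Because an active path exists, L and V are not d-separated.

No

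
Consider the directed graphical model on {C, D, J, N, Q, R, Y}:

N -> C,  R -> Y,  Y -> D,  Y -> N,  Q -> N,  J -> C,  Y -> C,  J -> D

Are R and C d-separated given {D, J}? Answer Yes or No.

No

3 paths connect R and C; each must be blocked for d-separation to hold:
Path 1: R → Y → C
  Y is a chain and Y is not conditioned on — no node blocks this path, so it is active.
Path 2: R → Y → D ← J → C
  J is a fork here and J is conditioned on, so the path is blocked at J.
Path 3: R → Y → N → C
  Y is a chain and Y is not conditioned on; N is a chain and N is not conditioned on — no node blocks this path, so it is active.
Because an active path exists, R and C are not d-separated.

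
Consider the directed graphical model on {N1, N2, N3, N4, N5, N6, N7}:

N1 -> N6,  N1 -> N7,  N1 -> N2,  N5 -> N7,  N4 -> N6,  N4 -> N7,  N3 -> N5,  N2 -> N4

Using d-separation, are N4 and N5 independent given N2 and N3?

Enumerating the 3 paths from N4 to N5 and testing each for blocking by {N2, N3}:
Path 1: N4 → N7 ← N5
  N7 is a collider here and neither N7 nor any of its descendants is conditioned on, so the collider stays closed — the path is blocked at N7.
Path 2: N4 → N6 ← N1 → N7 ← N5
  N6 is a collider here and neither N6 nor any of its descendants is conditioned on, so the collider stays closed — the path is blocked at N6.
Path 3: N4 ← N2 ← N1 → N7 ← N5
  N2 is a chain here and N2 is conditioned on, so the path is blocked at N2.
Every path is blocked, so N4 and N5 are d-separated given {N2, N3}.

Yes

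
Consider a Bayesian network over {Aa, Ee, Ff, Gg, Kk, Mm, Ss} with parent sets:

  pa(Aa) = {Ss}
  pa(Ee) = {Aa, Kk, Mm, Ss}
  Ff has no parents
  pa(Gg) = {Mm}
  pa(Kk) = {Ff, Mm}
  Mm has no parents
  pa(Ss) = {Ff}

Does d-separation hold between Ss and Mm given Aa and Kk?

There are 6 undirected paths between Ss and Mm; checking each against the conditioning set {Aa, Kk}:
Path 1: Ss → Aa → Ee ← Mm
  Aa is a chain here and Aa is conditioned on, so the path is blocked at Aa.
Path 2: Ss → Aa → Ee ← Kk ← Mm
  Aa is a chain here and Aa is conditioned on, so the path is blocked at Aa.
Path 3: Ss ← Ff → Kk ← Mm
  Ff is a fork and Ff is not conditioned on; Kk is a collider and Kk is conditioned on, which opens it — no node blocks this path, so it is active.
Path 4: Ss ← Ff → Kk → Ee ← Mm
  Kk is a chain here and Kk is conditioned on, so the path is blocked at Kk.
Path 5: Ss → Ee ← Mm
  Ee is a collider here and neither Ee nor any of its descendants is conditioned on, so the collider stays closed — the path is blocked at Ee.
Path 6: Ss → Ee ← Kk ← Mm
  Ee is a collider here and neither Ee nor any of its descendants is conditioned on, so the collider stays closed — the path is blocked at Ee.
At least one path is unblocked, so d-separation fails.

No — Ss and Mm are not d-separated given {Aa, Kk}.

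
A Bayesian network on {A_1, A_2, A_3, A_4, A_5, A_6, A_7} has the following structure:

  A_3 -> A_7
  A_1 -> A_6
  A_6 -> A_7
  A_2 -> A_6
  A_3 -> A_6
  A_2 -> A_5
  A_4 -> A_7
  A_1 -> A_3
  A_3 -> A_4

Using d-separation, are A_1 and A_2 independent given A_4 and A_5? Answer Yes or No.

Yes

Enumerating the 4 paths from A_1 to A_2 and testing each for blocking by {A_4, A_5}:
Path 1: A_1 → A_3 → A_7 ← A_6 ← A_2
  A_7 is a collider here and neither A_7 nor any of its descendants is conditioned on, so the collider stays closed — the path is blocked at A_7.
Path 2: A_1 → A_3 → A_4 → A_7 ← A_6 ← A_2
  A_4 is a chain here and A_4 is conditioned on, so the path is blocked at A_4.
Path 3: A_1 → A_3 → A_6 ← A_2
  A_6 is a collider here and neither A_6 nor any of its descendants is conditioned on, so the collider stays closed — the path is blocked at A_6.
Path 4: A_1 → A_6 ← A_2
  A_6 is a collider here and neither A_6 nor any of its descendants is conditioned on, so the collider stays closed — the path is blocked at A_6.
Every path is blocked, so A_1 and A_2 are d-separated given {A_4, A_5}.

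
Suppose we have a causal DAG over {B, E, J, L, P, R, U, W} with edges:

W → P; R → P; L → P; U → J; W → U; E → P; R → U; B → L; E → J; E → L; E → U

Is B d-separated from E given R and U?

There are 6 undirected paths between B and E; checking each against the conditioning set {R, U}:
  1. B → L ← E — L:collider[blocks] ⇒ blocked
  2. B → L → P ← W → U → J ← E — L:chain[open]; P:collider[blocks]; W:fork[open]; U:chain[blocks]; J:collider[blocks] ⇒ blocked
  3. B → L → P ← W → U ← E — L:chain[open]; P:collider[blocks]; W:fork[open]; U:collider[open] ⇒ blocked
  4. B → L → P ← E — L:chain[open]; P:collider[blocks] ⇒ blocked
  5. B → L → P ← R → U → J ← E — L:chain[open]; P:collider[blocks]; R:fork[blocks]; U:chain[blocks]; J:collider[blocks] ⇒ blocked
  6. B → L → P ← R → U ← E — L:chain[open]; P:collider[blocks]; R:fork[blocks]; U:collider[open] ⇒ blocked
Since every path is blocked, d-separation holds.

Yes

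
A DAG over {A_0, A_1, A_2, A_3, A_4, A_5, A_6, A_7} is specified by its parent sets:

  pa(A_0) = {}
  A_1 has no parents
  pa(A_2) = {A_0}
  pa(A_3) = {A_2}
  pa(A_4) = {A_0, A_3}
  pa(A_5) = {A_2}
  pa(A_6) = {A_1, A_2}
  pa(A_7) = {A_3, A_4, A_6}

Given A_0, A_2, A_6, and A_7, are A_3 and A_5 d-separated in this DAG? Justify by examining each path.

Yes — A_3 and A_5 are d-separated given {A_0, A_2, A_6, A_7}.

There are 5 undirected paths between A_3 and A_5; checking each against the conditioning set {A_0, A_2, A_6, A_7}:
  1. A_3 ← A_2 → A_5 — A_2:fork[blocks] ⇒ blocked
  2. A_3 → A_4 ← A_0 → A_2 → A_5 — A_4:collider[open]; A_0:fork[blocks]; A_2:chain[blocks] ⇒ blocked
  3. A_3 → A_4 → A_7 ← A_6 ← A_2 → A_5 — A_4:chain[open]; A_7:collider[open]; A_6:chain[blocks]; A_2:fork[blocks] ⇒ blocked
  4. A_3 → A_7 ← A_4 ← A_0 → A_2 → A_5 — A_7:collider[open]; A_4:chain[open]; A_0:fork[blocks]; A_2:chain[blocks] ⇒ blocked
  5. A_3 → A_7 ← A_6 ← A_2 → A_5 — A_7:collider[open]; A_6:chain[blocks]; A_2:fork[blocks] ⇒ blocked
Every path is blocked, so A_3 and A_5 are d-separated given {A_0, A_2, A_6, A_7}.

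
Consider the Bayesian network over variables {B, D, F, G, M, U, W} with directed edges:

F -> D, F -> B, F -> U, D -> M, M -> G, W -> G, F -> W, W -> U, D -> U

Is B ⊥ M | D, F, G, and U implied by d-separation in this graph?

We examine all 6 paths between B and M:
Path 1: B ← F → W → G ← M
  F is a fork here and F is conditioned on, so the path is blocked at F.
Path 2: B ← F → W → U ← D → M
  F is a fork here and F is conditioned on, so the path is blocked at F.
Path 3: B ← F → D → U ← W → G ← M
  F is a fork here and F is conditioned on, so the path is blocked at F.
Path 4: B ← F → D → M
  F is a fork here and F is conditioned on, so the path is blocked at F.
Path 5: B ← F → U ← W → G ← M
  F is a fork here and F is conditioned on, so the path is blocked at F.
Path 6: B ← F → U ← D → M
  F is a fork here and F is conditioned on, so the path is blocked at F.
Every path is blocked, so B and M are d-separated given {D, F, G, U}.

Yes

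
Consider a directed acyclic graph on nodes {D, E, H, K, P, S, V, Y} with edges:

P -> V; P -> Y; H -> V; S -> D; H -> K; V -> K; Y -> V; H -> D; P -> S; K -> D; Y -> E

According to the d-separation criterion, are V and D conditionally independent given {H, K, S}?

Yes

6 paths connect V and D; each must be blocked for d-separation to hold:
Path 1: V → K → D
  K is a chain here and K is conditioned on, so the path is blocked at K.
Path 2: V → K ← H → D
  H is a fork here and H is conditioned on, so the path is blocked at H.
Path 3: V ← P → S → D
  S is a chain here and S is conditioned on, so the path is blocked at S.
Path 4: V ← H → D
  H is a fork here and H is conditioned on, so the path is blocked at H.
Path 5: V ← H → K → D
  H is a fork here and H is conditioned on, so the path is blocked at H.
Path 6: V ← Y ← P → S → D
  S is a chain here and S is conditioned on, so the path is blocked at S.
Every path is blocked, so V and D are d-separated given {H, K, S}.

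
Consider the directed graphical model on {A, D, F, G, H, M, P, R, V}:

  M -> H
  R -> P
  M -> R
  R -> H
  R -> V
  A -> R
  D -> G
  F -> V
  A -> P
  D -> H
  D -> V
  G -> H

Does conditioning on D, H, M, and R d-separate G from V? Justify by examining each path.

Yes

6 paths connect G and V; each must be blocked for d-separation to hold:
Path 1: G → H ← R → V
  R is a fork here and R is conditioned on, so the path is blocked at R.
Path 2: G → H ← M → R → V
  M is a fork here and M is conditioned on, so the path is blocked at M.
Path 3: G → H ← D → V
  D is a fork here and D is conditioned on, so the path is blocked at D.
Path 4: G ← D → H ← R → V
  D is a fork here and D is conditioned on, so the path is blocked at D.
Path 5: G ← D → H ← M → R → V
  D is a fork here and D is conditioned on, so the path is blocked at D.
Path 6: G ← D → V
  D is a fork here and D is conditioned on, so the path is blocked at D.
Every path is blocked, so G and V are d-separated given {D, H, M, R}.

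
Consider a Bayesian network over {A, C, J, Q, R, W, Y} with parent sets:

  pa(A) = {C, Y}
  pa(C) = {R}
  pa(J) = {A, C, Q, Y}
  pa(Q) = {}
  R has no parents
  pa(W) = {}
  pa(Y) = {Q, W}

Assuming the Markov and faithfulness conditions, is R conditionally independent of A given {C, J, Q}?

There are 4 undirected paths between R and A; checking each against the conditioning set {C, J, Q}:
  1. R → C → J ← Q → Y → A — C:chain[blocks]; J:collider[open]; Q:fork[blocks]; Y:chain[open] ⇒ blocked
  2. R → C → J ← Y → A — C:chain[blocks]; J:collider[open]; Y:fork[open] ⇒ blocked
  3. R → C → J ← A — C:chain[blocks]; J:collider[open] ⇒ blocked
  4. R → C → A — C:chain[blocks] ⇒ blocked
Since every path is blocked, d-separation holds.

Yes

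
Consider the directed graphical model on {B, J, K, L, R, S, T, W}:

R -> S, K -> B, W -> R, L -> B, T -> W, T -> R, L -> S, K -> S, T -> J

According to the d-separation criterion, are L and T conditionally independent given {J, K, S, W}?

Enumerating the 4 paths from L to T and testing each for blocking by {J, K, S, W}:
  1. L → S ← R ← W ← T — S:collider[open]; R:chain[open]; W:chain[blocks] ⇒ blocked
  2. L → S ← R ← T — S:collider[open]; R:chain[open] ⇒ active
  3. L → B ← K → S ← R ← W ← T — B:collider[blocks]; K:fork[blocks]; S:collider[open]; R:chain[open]; W:chain[blocks] ⇒ blocked
  4. L → B ← K → S ← R ← T — B:collider[blocks]; K:fork[blocks]; S:collider[open]; R:chain[open] ⇒ blocked
Because an active path exists, L and T are not d-separated.

No — L and T are not d-separated given {J, K, S, W}.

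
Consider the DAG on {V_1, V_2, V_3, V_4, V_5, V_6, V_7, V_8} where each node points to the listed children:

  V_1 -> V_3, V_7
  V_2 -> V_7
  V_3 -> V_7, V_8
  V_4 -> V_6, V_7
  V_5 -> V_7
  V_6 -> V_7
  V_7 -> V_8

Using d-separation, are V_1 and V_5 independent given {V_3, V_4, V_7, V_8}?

3 paths connect V_1 and V_5; each must be blocked for d-separation to hold:
Path 1: V_1 → V_3 → V_8 ← V_7 ← V_5
  V_3 is a chain here and V_3 is conditioned on, so the path is blocked at V_3.
Path 2: V_1 → V_3 → V_7 ← V_5
  V_3 is a chain here and V_3 is conditioned on, so the path is blocked at V_3.
Path 3: V_1 → V_7 ← V_5
  V_7 is a collider and V_7 is conditioned on, which opens it — no node blocks this path, so it is active.
Because an active path exists, V_1 and V_5 are not d-separated.

No — V_1 and V_5 are not d-separated given {V_3, V_4, V_7, V_8}.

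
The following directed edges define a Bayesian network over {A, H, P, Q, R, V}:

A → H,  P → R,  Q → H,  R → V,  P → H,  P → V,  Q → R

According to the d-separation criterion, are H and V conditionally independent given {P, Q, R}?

Yes — H and V are d-separated given {P, Q, R}.

We examine all 4 paths between H and V:
Path 1: H ← Q → R → V
  Q is a fork here and Q is conditioned on, so the path is blocked at Q.
Path 2: H ← Q → R ← P → V
  Q is a fork here and Q is conditioned on, so the path is blocked at Q.
Path 3: H ← P → R → V
  P is a fork here and P is conditioned on, so the path is blocked at P.
Path 4: H ← P → V
  P is a fork here and P is conditioned on, so the path is blocked at P.
Every path is blocked, so H and V are d-separated given {P, Q, R}.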